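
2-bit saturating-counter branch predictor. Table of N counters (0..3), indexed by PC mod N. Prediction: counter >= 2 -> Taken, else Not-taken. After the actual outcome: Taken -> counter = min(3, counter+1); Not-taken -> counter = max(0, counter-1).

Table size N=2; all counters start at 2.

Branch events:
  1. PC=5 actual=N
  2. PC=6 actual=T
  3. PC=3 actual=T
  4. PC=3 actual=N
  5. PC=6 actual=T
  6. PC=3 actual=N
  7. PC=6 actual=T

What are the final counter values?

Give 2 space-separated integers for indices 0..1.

Answer: 3 0

Derivation:
Ev 1: PC=5 idx=1 pred=T actual=N -> ctr[1]=1
Ev 2: PC=6 idx=0 pred=T actual=T -> ctr[0]=3
Ev 3: PC=3 idx=1 pred=N actual=T -> ctr[1]=2
Ev 4: PC=3 idx=1 pred=T actual=N -> ctr[1]=1
Ev 5: PC=6 idx=0 pred=T actual=T -> ctr[0]=3
Ev 6: PC=3 idx=1 pred=N actual=N -> ctr[1]=0
Ev 7: PC=6 idx=0 pred=T actual=T -> ctr[0]=3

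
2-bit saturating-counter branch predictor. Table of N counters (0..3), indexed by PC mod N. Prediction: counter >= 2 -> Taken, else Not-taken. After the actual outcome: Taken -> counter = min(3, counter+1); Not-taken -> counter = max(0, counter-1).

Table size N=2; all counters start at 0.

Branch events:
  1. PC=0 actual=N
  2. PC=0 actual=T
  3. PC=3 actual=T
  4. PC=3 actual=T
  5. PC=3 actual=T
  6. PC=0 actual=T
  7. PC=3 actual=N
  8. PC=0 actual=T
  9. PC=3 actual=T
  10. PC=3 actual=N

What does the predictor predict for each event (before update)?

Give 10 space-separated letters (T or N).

Ev 1: PC=0 idx=0 pred=N actual=N -> ctr[0]=0
Ev 2: PC=0 idx=0 pred=N actual=T -> ctr[0]=1
Ev 3: PC=3 idx=1 pred=N actual=T -> ctr[1]=1
Ev 4: PC=3 idx=1 pred=N actual=T -> ctr[1]=2
Ev 5: PC=3 idx=1 pred=T actual=T -> ctr[1]=3
Ev 6: PC=0 idx=0 pred=N actual=T -> ctr[0]=2
Ev 7: PC=3 idx=1 pred=T actual=N -> ctr[1]=2
Ev 8: PC=0 idx=0 pred=T actual=T -> ctr[0]=3
Ev 9: PC=3 idx=1 pred=T actual=T -> ctr[1]=3
Ev 10: PC=3 idx=1 pred=T actual=N -> ctr[1]=2

Answer: N N N N T N T T T T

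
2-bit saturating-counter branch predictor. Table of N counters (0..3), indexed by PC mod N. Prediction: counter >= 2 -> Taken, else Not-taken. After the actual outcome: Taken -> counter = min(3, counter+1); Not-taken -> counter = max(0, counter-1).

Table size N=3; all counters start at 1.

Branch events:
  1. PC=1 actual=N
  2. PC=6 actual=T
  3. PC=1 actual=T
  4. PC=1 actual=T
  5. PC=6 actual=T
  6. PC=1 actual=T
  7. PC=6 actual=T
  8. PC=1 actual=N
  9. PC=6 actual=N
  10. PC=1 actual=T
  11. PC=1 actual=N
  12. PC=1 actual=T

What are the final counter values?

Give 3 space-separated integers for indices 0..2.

Answer: 2 3 1

Derivation:
Ev 1: PC=1 idx=1 pred=N actual=N -> ctr[1]=0
Ev 2: PC=6 idx=0 pred=N actual=T -> ctr[0]=2
Ev 3: PC=1 idx=1 pred=N actual=T -> ctr[1]=1
Ev 4: PC=1 idx=1 pred=N actual=T -> ctr[1]=2
Ev 5: PC=6 idx=0 pred=T actual=T -> ctr[0]=3
Ev 6: PC=1 idx=1 pred=T actual=T -> ctr[1]=3
Ev 7: PC=6 idx=0 pred=T actual=T -> ctr[0]=3
Ev 8: PC=1 idx=1 pred=T actual=N -> ctr[1]=2
Ev 9: PC=6 idx=0 pred=T actual=N -> ctr[0]=2
Ev 10: PC=1 idx=1 pred=T actual=T -> ctr[1]=3
Ev 11: PC=1 idx=1 pred=T actual=N -> ctr[1]=2
Ev 12: PC=1 idx=1 pred=T actual=T -> ctr[1]=3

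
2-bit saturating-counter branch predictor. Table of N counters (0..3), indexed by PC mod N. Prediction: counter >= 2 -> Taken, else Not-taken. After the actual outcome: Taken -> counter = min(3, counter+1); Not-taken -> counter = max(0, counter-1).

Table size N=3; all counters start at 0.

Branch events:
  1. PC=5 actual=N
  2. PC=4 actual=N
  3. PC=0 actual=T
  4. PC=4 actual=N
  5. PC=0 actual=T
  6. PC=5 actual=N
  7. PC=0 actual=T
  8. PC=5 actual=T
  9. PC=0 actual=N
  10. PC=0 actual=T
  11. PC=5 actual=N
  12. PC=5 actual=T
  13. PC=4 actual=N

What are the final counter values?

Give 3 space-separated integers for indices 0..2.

Ev 1: PC=5 idx=2 pred=N actual=N -> ctr[2]=0
Ev 2: PC=4 idx=1 pred=N actual=N -> ctr[1]=0
Ev 3: PC=0 idx=0 pred=N actual=T -> ctr[0]=1
Ev 4: PC=4 idx=1 pred=N actual=N -> ctr[1]=0
Ev 5: PC=0 idx=0 pred=N actual=T -> ctr[0]=2
Ev 6: PC=5 idx=2 pred=N actual=N -> ctr[2]=0
Ev 7: PC=0 idx=0 pred=T actual=T -> ctr[0]=3
Ev 8: PC=5 idx=2 pred=N actual=T -> ctr[2]=1
Ev 9: PC=0 idx=0 pred=T actual=N -> ctr[0]=2
Ev 10: PC=0 idx=0 pred=T actual=T -> ctr[0]=3
Ev 11: PC=5 idx=2 pred=N actual=N -> ctr[2]=0
Ev 12: PC=5 idx=2 pred=N actual=T -> ctr[2]=1
Ev 13: PC=4 idx=1 pred=N actual=N -> ctr[1]=0

Answer: 3 0 1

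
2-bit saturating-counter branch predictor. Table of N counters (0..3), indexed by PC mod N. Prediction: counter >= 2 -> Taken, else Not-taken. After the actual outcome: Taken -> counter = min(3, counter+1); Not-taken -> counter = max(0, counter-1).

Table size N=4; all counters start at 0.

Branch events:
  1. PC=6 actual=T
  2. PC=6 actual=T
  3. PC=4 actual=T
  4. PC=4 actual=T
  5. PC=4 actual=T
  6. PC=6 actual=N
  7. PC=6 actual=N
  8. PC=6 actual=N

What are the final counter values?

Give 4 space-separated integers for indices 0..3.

Ev 1: PC=6 idx=2 pred=N actual=T -> ctr[2]=1
Ev 2: PC=6 idx=2 pred=N actual=T -> ctr[2]=2
Ev 3: PC=4 idx=0 pred=N actual=T -> ctr[0]=1
Ev 4: PC=4 idx=0 pred=N actual=T -> ctr[0]=2
Ev 5: PC=4 idx=0 pred=T actual=T -> ctr[0]=3
Ev 6: PC=6 idx=2 pred=T actual=N -> ctr[2]=1
Ev 7: PC=6 idx=2 pred=N actual=N -> ctr[2]=0
Ev 8: PC=6 idx=2 pred=N actual=N -> ctr[2]=0

Answer: 3 0 0 0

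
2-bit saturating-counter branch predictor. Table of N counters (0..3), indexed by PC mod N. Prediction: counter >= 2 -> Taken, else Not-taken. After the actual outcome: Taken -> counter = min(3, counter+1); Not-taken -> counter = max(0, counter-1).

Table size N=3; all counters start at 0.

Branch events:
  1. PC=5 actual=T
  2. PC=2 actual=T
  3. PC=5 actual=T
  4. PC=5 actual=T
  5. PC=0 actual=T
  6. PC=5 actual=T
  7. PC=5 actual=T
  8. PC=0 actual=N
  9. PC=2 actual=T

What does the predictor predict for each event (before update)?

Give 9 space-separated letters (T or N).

Answer: N N T T N T T N T

Derivation:
Ev 1: PC=5 idx=2 pred=N actual=T -> ctr[2]=1
Ev 2: PC=2 idx=2 pred=N actual=T -> ctr[2]=2
Ev 3: PC=5 idx=2 pred=T actual=T -> ctr[2]=3
Ev 4: PC=5 idx=2 pred=T actual=T -> ctr[2]=3
Ev 5: PC=0 idx=0 pred=N actual=T -> ctr[0]=1
Ev 6: PC=5 idx=2 pred=T actual=T -> ctr[2]=3
Ev 7: PC=5 idx=2 pred=T actual=T -> ctr[2]=3
Ev 8: PC=0 idx=0 pred=N actual=N -> ctr[0]=0
Ev 9: PC=2 idx=2 pred=T actual=T -> ctr[2]=3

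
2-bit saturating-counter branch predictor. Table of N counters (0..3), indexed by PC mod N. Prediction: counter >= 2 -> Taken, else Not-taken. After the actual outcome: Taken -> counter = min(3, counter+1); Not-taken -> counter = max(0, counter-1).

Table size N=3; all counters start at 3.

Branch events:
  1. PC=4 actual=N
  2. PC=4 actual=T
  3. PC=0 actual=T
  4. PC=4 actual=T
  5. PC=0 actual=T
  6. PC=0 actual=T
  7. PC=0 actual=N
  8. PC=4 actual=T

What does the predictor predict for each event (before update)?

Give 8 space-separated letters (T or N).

Answer: T T T T T T T T

Derivation:
Ev 1: PC=4 idx=1 pred=T actual=N -> ctr[1]=2
Ev 2: PC=4 idx=1 pred=T actual=T -> ctr[1]=3
Ev 3: PC=0 idx=0 pred=T actual=T -> ctr[0]=3
Ev 4: PC=4 idx=1 pred=T actual=T -> ctr[1]=3
Ev 5: PC=0 idx=0 pred=T actual=T -> ctr[0]=3
Ev 6: PC=0 idx=0 pred=T actual=T -> ctr[0]=3
Ev 7: PC=0 idx=0 pred=T actual=N -> ctr[0]=2
Ev 8: PC=4 idx=1 pred=T actual=T -> ctr[1]=3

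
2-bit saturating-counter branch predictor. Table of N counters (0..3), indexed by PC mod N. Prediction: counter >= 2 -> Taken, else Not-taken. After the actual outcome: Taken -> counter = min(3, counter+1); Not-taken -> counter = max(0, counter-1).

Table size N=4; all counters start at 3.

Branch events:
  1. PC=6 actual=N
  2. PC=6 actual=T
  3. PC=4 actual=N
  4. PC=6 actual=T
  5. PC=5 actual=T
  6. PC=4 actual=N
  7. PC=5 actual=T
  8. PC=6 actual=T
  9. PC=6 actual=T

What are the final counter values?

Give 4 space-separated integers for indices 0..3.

Answer: 1 3 3 3

Derivation:
Ev 1: PC=6 idx=2 pred=T actual=N -> ctr[2]=2
Ev 2: PC=6 idx=2 pred=T actual=T -> ctr[2]=3
Ev 3: PC=4 idx=0 pred=T actual=N -> ctr[0]=2
Ev 4: PC=6 idx=2 pred=T actual=T -> ctr[2]=3
Ev 5: PC=5 idx=1 pred=T actual=T -> ctr[1]=3
Ev 6: PC=4 idx=0 pred=T actual=N -> ctr[0]=1
Ev 7: PC=5 idx=1 pred=T actual=T -> ctr[1]=3
Ev 8: PC=6 idx=2 pred=T actual=T -> ctr[2]=3
Ev 9: PC=6 idx=2 pred=T actual=T -> ctr[2]=3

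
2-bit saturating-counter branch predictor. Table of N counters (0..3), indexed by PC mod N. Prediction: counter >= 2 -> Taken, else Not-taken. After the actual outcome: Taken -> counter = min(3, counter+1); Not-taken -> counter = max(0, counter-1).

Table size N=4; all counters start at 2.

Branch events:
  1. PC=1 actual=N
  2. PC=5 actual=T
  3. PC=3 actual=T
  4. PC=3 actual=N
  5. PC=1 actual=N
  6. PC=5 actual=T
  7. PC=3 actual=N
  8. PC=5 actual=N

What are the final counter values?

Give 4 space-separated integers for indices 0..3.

Answer: 2 1 2 1

Derivation:
Ev 1: PC=1 idx=1 pred=T actual=N -> ctr[1]=1
Ev 2: PC=5 idx=1 pred=N actual=T -> ctr[1]=2
Ev 3: PC=3 idx=3 pred=T actual=T -> ctr[3]=3
Ev 4: PC=3 idx=3 pred=T actual=N -> ctr[3]=2
Ev 5: PC=1 idx=1 pred=T actual=N -> ctr[1]=1
Ev 6: PC=5 idx=1 pred=N actual=T -> ctr[1]=2
Ev 7: PC=3 idx=3 pred=T actual=N -> ctr[3]=1
Ev 8: PC=5 idx=1 pred=T actual=N -> ctr[1]=1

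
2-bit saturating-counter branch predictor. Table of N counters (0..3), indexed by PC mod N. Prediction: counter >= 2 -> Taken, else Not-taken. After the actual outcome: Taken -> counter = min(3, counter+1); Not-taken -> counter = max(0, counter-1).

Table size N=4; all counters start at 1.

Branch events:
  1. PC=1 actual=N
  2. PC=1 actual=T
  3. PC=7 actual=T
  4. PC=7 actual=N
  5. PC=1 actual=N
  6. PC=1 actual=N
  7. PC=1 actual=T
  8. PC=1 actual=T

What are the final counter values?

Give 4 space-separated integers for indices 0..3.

Answer: 1 2 1 1

Derivation:
Ev 1: PC=1 idx=1 pred=N actual=N -> ctr[1]=0
Ev 2: PC=1 idx=1 pred=N actual=T -> ctr[1]=1
Ev 3: PC=7 idx=3 pred=N actual=T -> ctr[3]=2
Ev 4: PC=7 idx=3 pred=T actual=N -> ctr[3]=1
Ev 5: PC=1 idx=1 pred=N actual=N -> ctr[1]=0
Ev 6: PC=1 idx=1 pred=N actual=N -> ctr[1]=0
Ev 7: PC=1 idx=1 pred=N actual=T -> ctr[1]=1
Ev 8: PC=1 idx=1 pred=N actual=T -> ctr[1]=2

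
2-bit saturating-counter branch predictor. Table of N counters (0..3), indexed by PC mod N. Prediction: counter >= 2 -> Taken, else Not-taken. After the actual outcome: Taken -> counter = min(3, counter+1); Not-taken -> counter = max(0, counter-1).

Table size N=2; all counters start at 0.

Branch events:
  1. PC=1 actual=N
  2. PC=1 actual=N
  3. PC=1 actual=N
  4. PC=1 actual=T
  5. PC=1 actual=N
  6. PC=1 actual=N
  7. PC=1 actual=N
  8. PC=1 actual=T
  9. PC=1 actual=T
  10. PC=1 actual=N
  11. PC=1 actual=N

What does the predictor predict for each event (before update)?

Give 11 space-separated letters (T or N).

Ev 1: PC=1 idx=1 pred=N actual=N -> ctr[1]=0
Ev 2: PC=1 idx=1 pred=N actual=N -> ctr[1]=0
Ev 3: PC=1 idx=1 pred=N actual=N -> ctr[1]=0
Ev 4: PC=1 idx=1 pred=N actual=T -> ctr[1]=1
Ev 5: PC=1 idx=1 pred=N actual=N -> ctr[1]=0
Ev 6: PC=1 idx=1 pred=N actual=N -> ctr[1]=0
Ev 7: PC=1 idx=1 pred=N actual=N -> ctr[1]=0
Ev 8: PC=1 idx=1 pred=N actual=T -> ctr[1]=1
Ev 9: PC=1 idx=1 pred=N actual=T -> ctr[1]=2
Ev 10: PC=1 idx=1 pred=T actual=N -> ctr[1]=1
Ev 11: PC=1 idx=1 pred=N actual=N -> ctr[1]=0

Answer: N N N N N N N N N T N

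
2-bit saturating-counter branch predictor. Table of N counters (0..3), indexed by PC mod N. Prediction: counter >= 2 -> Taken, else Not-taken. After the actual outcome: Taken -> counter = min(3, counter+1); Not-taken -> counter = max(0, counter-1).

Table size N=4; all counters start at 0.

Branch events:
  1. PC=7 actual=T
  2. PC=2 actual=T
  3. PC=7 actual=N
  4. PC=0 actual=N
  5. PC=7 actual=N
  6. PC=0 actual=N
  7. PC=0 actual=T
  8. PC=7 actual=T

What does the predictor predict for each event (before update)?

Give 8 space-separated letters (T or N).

Answer: N N N N N N N N

Derivation:
Ev 1: PC=7 idx=3 pred=N actual=T -> ctr[3]=1
Ev 2: PC=2 idx=2 pred=N actual=T -> ctr[2]=1
Ev 3: PC=7 idx=3 pred=N actual=N -> ctr[3]=0
Ev 4: PC=0 idx=0 pred=N actual=N -> ctr[0]=0
Ev 5: PC=7 idx=3 pred=N actual=N -> ctr[3]=0
Ev 6: PC=0 idx=0 pred=N actual=N -> ctr[0]=0
Ev 7: PC=0 idx=0 pred=N actual=T -> ctr[0]=1
Ev 8: PC=7 idx=3 pred=N actual=T -> ctr[3]=1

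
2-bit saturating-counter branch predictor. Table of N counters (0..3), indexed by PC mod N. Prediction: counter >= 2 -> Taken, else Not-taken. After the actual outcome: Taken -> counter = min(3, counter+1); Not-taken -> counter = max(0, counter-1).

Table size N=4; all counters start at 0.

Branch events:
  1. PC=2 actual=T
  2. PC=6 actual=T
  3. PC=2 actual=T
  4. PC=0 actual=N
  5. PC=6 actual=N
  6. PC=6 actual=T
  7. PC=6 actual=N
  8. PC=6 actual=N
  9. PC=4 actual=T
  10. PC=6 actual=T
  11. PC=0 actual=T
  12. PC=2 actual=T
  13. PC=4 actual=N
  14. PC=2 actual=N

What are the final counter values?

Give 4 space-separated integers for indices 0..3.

Answer: 1 0 2 0

Derivation:
Ev 1: PC=2 idx=2 pred=N actual=T -> ctr[2]=1
Ev 2: PC=6 idx=2 pred=N actual=T -> ctr[2]=2
Ev 3: PC=2 idx=2 pred=T actual=T -> ctr[2]=3
Ev 4: PC=0 idx=0 pred=N actual=N -> ctr[0]=0
Ev 5: PC=6 idx=2 pred=T actual=N -> ctr[2]=2
Ev 6: PC=6 idx=2 pred=T actual=T -> ctr[2]=3
Ev 7: PC=6 idx=2 pred=T actual=N -> ctr[2]=2
Ev 8: PC=6 idx=2 pred=T actual=N -> ctr[2]=1
Ev 9: PC=4 idx=0 pred=N actual=T -> ctr[0]=1
Ev 10: PC=6 idx=2 pred=N actual=T -> ctr[2]=2
Ev 11: PC=0 idx=0 pred=N actual=T -> ctr[0]=2
Ev 12: PC=2 idx=2 pred=T actual=T -> ctr[2]=3
Ev 13: PC=4 idx=0 pred=T actual=N -> ctr[0]=1
Ev 14: PC=2 idx=2 pred=T actual=N -> ctr[2]=2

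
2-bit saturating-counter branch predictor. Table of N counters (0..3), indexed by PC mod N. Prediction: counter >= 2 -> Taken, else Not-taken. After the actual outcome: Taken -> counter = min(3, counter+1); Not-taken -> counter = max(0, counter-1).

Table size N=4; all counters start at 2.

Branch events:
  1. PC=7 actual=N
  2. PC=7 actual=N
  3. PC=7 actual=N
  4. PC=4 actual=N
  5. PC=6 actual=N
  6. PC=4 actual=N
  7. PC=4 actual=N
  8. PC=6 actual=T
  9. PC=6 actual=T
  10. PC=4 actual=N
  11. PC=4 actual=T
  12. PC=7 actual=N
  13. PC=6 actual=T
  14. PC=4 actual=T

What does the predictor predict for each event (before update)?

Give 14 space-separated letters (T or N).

Answer: T N N T T N N N T N N N T N

Derivation:
Ev 1: PC=7 idx=3 pred=T actual=N -> ctr[3]=1
Ev 2: PC=7 idx=3 pred=N actual=N -> ctr[3]=0
Ev 3: PC=7 idx=3 pred=N actual=N -> ctr[3]=0
Ev 4: PC=4 idx=0 pred=T actual=N -> ctr[0]=1
Ev 5: PC=6 idx=2 pred=T actual=N -> ctr[2]=1
Ev 6: PC=4 idx=0 pred=N actual=N -> ctr[0]=0
Ev 7: PC=4 idx=0 pred=N actual=N -> ctr[0]=0
Ev 8: PC=6 idx=2 pred=N actual=T -> ctr[2]=2
Ev 9: PC=6 idx=2 pred=T actual=T -> ctr[2]=3
Ev 10: PC=4 idx=0 pred=N actual=N -> ctr[0]=0
Ev 11: PC=4 idx=0 pred=N actual=T -> ctr[0]=1
Ev 12: PC=7 idx=3 pred=N actual=N -> ctr[3]=0
Ev 13: PC=6 idx=2 pred=T actual=T -> ctr[2]=3
Ev 14: PC=4 idx=0 pred=N actual=T -> ctr[0]=2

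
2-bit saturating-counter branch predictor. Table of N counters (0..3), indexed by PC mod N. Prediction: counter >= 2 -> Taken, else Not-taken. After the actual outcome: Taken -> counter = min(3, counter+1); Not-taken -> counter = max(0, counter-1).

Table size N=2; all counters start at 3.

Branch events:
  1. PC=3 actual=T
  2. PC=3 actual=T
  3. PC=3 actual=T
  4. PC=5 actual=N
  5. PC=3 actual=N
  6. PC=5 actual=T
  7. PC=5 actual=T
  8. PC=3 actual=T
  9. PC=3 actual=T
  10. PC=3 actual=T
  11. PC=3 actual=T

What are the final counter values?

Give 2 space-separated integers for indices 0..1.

Ev 1: PC=3 idx=1 pred=T actual=T -> ctr[1]=3
Ev 2: PC=3 idx=1 pred=T actual=T -> ctr[1]=3
Ev 3: PC=3 idx=1 pred=T actual=T -> ctr[1]=3
Ev 4: PC=5 idx=1 pred=T actual=N -> ctr[1]=2
Ev 5: PC=3 idx=1 pred=T actual=N -> ctr[1]=1
Ev 6: PC=5 idx=1 pred=N actual=T -> ctr[1]=2
Ev 7: PC=5 idx=1 pred=T actual=T -> ctr[1]=3
Ev 8: PC=3 idx=1 pred=T actual=T -> ctr[1]=3
Ev 9: PC=3 idx=1 pred=T actual=T -> ctr[1]=3
Ev 10: PC=3 idx=1 pred=T actual=T -> ctr[1]=3
Ev 11: PC=3 idx=1 pred=T actual=T -> ctr[1]=3

Answer: 3 3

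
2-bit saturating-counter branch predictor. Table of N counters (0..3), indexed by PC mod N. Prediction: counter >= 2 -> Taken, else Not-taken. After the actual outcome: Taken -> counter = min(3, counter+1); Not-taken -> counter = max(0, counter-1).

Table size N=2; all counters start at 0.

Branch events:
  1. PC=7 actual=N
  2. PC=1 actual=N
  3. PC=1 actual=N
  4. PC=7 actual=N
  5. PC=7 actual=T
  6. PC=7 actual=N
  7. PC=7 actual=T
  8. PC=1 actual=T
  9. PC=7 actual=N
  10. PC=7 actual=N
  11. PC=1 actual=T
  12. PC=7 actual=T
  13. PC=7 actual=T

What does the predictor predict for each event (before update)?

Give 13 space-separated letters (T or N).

Answer: N N N N N N N N T N N N T

Derivation:
Ev 1: PC=7 idx=1 pred=N actual=N -> ctr[1]=0
Ev 2: PC=1 idx=1 pred=N actual=N -> ctr[1]=0
Ev 3: PC=1 idx=1 pred=N actual=N -> ctr[1]=0
Ev 4: PC=7 idx=1 pred=N actual=N -> ctr[1]=0
Ev 5: PC=7 idx=1 pred=N actual=T -> ctr[1]=1
Ev 6: PC=7 idx=1 pred=N actual=N -> ctr[1]=0
Ev 7: PC=7 idx=1 pred=N actual=T -> ctr[1]=1
Ev 8: PC=1 idx=1 pred=N actual=T -> ctr[1]=2
Ev 9: PC=7 idx=1 pred=T actual=N -> ctr[1]=1
Ev 10: PC=7 idx=1 pred=N actual=N -> ctr[1]=0
Ev 11: PC=1 idx=1 pred=N actual=T -> ctr[1]=1
Ev 12: PC=7 idx=1 pred=N actual=T -> ctr[1]=2
Ev 13: PC=7 idx=1 pred=T actual=T -> ctr[1]=3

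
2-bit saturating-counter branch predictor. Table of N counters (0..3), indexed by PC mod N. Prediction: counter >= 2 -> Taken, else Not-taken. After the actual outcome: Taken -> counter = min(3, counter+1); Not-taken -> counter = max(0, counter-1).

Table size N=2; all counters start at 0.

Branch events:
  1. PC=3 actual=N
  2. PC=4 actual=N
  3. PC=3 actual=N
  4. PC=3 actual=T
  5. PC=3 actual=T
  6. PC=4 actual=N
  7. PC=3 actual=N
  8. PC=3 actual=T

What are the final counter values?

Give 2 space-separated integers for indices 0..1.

Answer: 0 2

Derivation:
Ev 1: PC=3 idx=1 pred=N actual=N -> ctr[1]=0
Ev 2: PC=4 idx=0 pred=N actual=N -> ctr[0]=0
Ev 3: PC=3 idx=1 pred=N actual=N -> ctr[1]=0
Ev 4: PC=3 idx=1 pred=N actual=T -> ctr[1]=1
Ev 5: PC=3 idx=1 pred=N actual=T -> ctr[1]=2
Ev 6: PC=4 idx=0 pred=N actual=N -> ctr[0]=0
Ev 7: PC=3 idx=1 pred=T actual=N -> ctr[1]=1
Ev 8: PC=3 idx=1 pred=N actual=T -> ctr[1]=2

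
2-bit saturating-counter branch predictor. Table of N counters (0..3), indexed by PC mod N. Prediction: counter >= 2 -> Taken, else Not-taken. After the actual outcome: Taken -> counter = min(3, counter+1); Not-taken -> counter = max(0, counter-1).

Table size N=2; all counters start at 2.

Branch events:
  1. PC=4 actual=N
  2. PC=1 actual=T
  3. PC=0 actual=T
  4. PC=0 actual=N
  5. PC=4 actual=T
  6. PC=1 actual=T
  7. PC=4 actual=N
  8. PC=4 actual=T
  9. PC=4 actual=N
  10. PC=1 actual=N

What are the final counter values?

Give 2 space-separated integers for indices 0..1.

Ev 1: PC=4 idx=0 pred=T actual=N -> ctr[0]=1
Ev 2: PC=1 idx=1 pred=T actual=T -> ctr[1]=3
Ev 3: PC=0 idx=0 pred=N actual=T -> ctr[0]=2
Ev 4: PC=0 idx=0 pred=T actual=N -> ctr[0]=1
Ev 5: PC=4 idx=0 pred=N actual=T -> ctr[0]=2
Ev 6: PC=1 idx=1 pred=T actual=T -> ctr[1]=3
Ev 7: PC=4 idx=0 pred=T actual=N -> ctr[0]=1
Ev 8: PC=4 idx=0 pred=N actual=T -> ctr[0]=2
Ev 9: PC=4 idx=0 pred=T actual=N -> ctr[0]=1
Ev 10: PC=1 idx=1 pred=T actual=N -> ctr[1]=2

Answer: 1 2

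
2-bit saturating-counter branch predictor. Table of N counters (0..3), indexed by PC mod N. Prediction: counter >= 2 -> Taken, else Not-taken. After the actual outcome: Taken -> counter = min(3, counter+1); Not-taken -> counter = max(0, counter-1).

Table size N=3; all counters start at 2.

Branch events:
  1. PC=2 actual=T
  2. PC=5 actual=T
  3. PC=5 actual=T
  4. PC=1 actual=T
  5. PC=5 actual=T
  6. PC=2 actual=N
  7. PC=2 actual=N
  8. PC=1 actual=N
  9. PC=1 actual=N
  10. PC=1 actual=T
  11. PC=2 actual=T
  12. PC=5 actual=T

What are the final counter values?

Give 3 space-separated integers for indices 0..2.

Answer: 2 2 3

Derivation:
Ev 1: PC=2 idx=2 pred=T actual=T -> ctr[2]=3
Ev 2: PC=5 idx=2 pred=T actual=T -> ctr[2]=3
Ev 3: PC=5 idx=2 pred=T actual=T -> ctr[2]=3
Ev 4: PC=1 idx=1 pred=T actual=T -> ctr[1]=3
Ev 5: PC=5 idx=2 pred=T actual=T -> ctr[2]=3
Ev 6: PC=2 idx=2 pred=T actual=N -> ctr[2]=2
Ev 7: PC=2 idx=2 pred=T actual=N -> ctr[2]=1
Ev 8: PC=1 idx=1 pred=T actual=N -> ctr[1]=2
Ev 9: PC=1 idx=1 pred=T actual=N -> ctr[1]=1
Ev 10: PC=1 idx=1 pred=N actual=T -> ctr[1]=2
Ev 11: PC=2 idx=2 pred=N actual=T -> ctr[2]=2
Ev 12: PC=5 idx=2 pred=T actual=T -> ctr[2]=3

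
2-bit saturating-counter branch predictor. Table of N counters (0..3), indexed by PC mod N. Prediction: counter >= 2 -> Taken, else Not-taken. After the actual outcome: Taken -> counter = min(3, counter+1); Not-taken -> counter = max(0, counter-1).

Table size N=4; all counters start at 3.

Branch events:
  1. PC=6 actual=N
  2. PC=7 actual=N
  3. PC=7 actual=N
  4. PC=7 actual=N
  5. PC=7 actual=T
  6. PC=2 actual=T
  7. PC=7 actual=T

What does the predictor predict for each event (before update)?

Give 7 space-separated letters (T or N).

Answer: T T T N N T N

Derivation:
Ev 1: PC=6 idx=2 pred=T actual=N -> ctr[2]=2
Ev 2: PC=7 idx=3 pred=T actual=N -> ctr[3]=2
Ev 3: PC=7 idx=3 pred=T actual=N -> ctr[3]=1
Ev 4: PC=7 idx=3 pred=N actual=N -> ctr[3]=0
Ev 5: PC=7 idx=3 pred=N actual=T -> ctr[3]=1
Ev 6: PC=2 idx=2 pred=T actual=T -> ctr[2]=3
Ev 7: PC=7 idx=3 pred=N actual=T -> ctr[3]=2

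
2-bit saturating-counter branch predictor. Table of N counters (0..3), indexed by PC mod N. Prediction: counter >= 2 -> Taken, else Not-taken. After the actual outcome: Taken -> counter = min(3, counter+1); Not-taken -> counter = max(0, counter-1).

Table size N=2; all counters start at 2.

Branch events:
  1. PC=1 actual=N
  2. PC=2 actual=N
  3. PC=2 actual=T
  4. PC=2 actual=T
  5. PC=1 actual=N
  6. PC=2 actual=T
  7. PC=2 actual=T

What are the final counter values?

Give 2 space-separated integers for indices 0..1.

Ev 1: PC=1 idx=1 pred=T actual=N -> ctr[1]=1
Ev 2: PC=2 idx=0 pred=T actual=N -> ctr[0]=1
Ev 3: PC=2 idx=0 pred=N actual=T -> ctr[0]=2
Ev 4: PC=2 idx=0 pred=T actual=T -> ctr[0]=3
Ev 5: PC=1 idx=1 pred=N actual=N -> ctr[1]=0
Ev 6: PC=2 idx=0 pred=T actual=T -> ctr[0]=3
Ev 7: PC=2 idx=0 pred=T actual=T -> ctr[0]=3

Answer: 3 0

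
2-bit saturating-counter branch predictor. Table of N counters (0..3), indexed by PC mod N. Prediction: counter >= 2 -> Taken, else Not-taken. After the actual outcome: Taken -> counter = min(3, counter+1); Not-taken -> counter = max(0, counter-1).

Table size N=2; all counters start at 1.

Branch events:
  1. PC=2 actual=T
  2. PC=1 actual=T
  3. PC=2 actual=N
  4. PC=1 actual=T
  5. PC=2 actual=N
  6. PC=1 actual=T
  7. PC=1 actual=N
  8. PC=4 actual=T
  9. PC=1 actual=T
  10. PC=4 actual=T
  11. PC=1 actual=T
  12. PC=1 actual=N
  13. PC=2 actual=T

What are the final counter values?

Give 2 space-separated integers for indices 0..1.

Ev 1: PC=2 idx=0 pred=N actual=T -> ctr[0]=2
Ev 2: PC=1 idx=1 pred=N actual=T -> ctr[1]=2
Ev 3: PC=2 idx=0 pred=T actual=N -> ctr[0]=1
Ev 4: PC=1 idx=1 pred=T actual=T -> ctr[1]=3
Ev 5: PC=2 idx=0 pred=N actual=N -> ctr[0]=0
Ev 6: PC=1 idx=1 pred=T actual=T -> ctr[1]=3
Ev 7: PC=1 idx=1 pred=T actual=N -> ctr[1]=2
Ev 8: PC=4 idx=0 pred=N actual=T -> ctr[0]=1
Ev 9: PC=1 idx=1 pred=T actual=T -> ctr[1]=3
Ev 10: PC=4 idx=0 pred=N actual=T -> ctr[0]=2
Ev 11: PC=1 idx=1 pred=T actual=T -> ctr[1]=3
Ev 12: PC=1 idx=1 pred=T actual=N -> ctr[1]=2
Ev 13: PC=2 idx=0 pred=T actual=T -> ctr[0]=3

Answer: 3 2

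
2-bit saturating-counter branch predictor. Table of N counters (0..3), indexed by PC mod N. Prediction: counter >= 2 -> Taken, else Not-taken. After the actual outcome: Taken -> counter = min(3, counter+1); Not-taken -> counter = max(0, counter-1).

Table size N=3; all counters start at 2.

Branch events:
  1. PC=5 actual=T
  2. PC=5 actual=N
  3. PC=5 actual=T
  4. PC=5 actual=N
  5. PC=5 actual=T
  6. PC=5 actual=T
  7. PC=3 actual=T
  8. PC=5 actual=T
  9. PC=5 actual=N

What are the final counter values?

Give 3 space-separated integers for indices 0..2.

Ev 1: PC=5 idx=2 pred=T actual=T -> ctr[2]=3
Ev 2: PC=5 idx=2 pred=T actual=N -> ctr[2]=2
Ev 3: PC=5 idx=2 pred=T actual=T -> ctr[2]=3
Ev 4: PC=5 idx=2 pred=T actual=N -> ctr[2]=2
Ev 5: PC=5 idx=2 pred=T actual=T -> ctr[2]=3
Ev 6: PC=5 idx=2 pred=T actual=T -> ctr[2]=3
Ev 7: PC=3 idx=0 pred=T actual=T -> ctr[0]=3
Ev 8: PC=5 idx=2 pred=T actual=T -> ctr[2]=3
Ev 9: PC=5 idx=2 pred=T actual=N -> ctr[2]=2

Answer: 3 2 2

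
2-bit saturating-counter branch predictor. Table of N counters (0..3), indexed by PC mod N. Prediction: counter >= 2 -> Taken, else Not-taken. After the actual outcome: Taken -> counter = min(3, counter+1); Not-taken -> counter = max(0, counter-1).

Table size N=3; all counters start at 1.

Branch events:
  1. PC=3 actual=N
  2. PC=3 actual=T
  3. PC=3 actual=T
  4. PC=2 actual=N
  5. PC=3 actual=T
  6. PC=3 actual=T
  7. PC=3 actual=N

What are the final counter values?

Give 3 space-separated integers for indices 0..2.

Answer: 2 1 0

Derivation:
Ev 1: PC=3 idx=0 pred=N actual=N -> ctr[0]=0
Ev 2: PC=3 idx=0 pred=N actual=T -> ctr[0]=1
Ev 3: PC=3 idx=0 pred=N actual=T -> ctr[0]=2
Ev 4: PC=2 idx=2 pred=N actual=N -> ctr[2]=0
Ev 5: PC=3 idx=0 pred=T actual=T -> ctr[0]=3
Ev 6: PC=3 idx=0 pred=T actual=T -> ctr[0]=3
Ev 7: PC=3 idx=0 pred=T actual=N -> ctr[0]=2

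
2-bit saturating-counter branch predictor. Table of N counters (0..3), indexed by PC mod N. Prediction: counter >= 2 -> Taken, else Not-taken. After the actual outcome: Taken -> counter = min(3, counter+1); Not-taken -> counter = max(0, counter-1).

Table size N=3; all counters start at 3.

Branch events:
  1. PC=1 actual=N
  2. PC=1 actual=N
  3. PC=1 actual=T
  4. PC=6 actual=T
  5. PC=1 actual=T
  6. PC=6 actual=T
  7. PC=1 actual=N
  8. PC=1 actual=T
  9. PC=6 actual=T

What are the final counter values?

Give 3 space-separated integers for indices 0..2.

Answer: 3 3 3

Derivation:
Ev 1: PC=1 idx=1 pred=T actual=N -> ctr[1]=2
Ev 2: PC=1 idx=1 pred=T actual=N -> ctr[1]=1
Ev 3: PC=1 idx=1 pred=N actual=T -> ctr[1]=2
Ev 4: PC=6 idx=0 pred=T actual=T -> ctr[0]=3
Ev 5: PC=1 idx=1 pred=T actual=T -> ctr[1]=3
Ev 6: PC=6 idx=0 pred=T actual=T -> ctr[0]=3
Ev 7: PC=1 idx=1 pred=T actual=N -> ctr[1]=2
Ev 8: PC=1 idx=1 pred=T actual=T -> ctr[1]=3
Ev 9: PC=6 idx=0 pred=T actual=T -> ctr[0]=3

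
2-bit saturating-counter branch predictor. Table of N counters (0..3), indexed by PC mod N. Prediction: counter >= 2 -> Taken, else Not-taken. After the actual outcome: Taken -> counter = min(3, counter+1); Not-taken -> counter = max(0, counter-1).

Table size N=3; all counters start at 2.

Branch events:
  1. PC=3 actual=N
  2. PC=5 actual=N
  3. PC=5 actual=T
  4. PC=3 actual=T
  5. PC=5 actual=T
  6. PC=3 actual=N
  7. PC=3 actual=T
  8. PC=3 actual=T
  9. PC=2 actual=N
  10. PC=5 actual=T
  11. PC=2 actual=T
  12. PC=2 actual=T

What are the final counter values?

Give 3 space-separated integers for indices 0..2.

Ev 1: PC=3 idx=0 pred=T actual=N -> ctr[0]=1
Ev 2: PC=5 idx=2 pred=T actual=N -> ctr[2]=1
Ev 3: PC=5 idx=2 pred=N actual=T -> ctr[2]=2
Ev 4: PC=3 idx=0 pred=N actual=T -> ctr[0]=2
Ev 5: PC=5 idx=2 pred=T actual=T -> ctr[2]=3
Ev 6: PC=3 idx=0 pred=T actual=N -> ctr[0]=1
Ev 7: PC=3 idx=0 pred=N actual=T -> ctr[0]=2
Ev 8: PC=3 idx=0 pred=T actual=T -> ctr[0]=3
Ev 9: PC=2 idx=2 pred=T actual=N -> ctr[2]=2
Ev 10: PC=5 idx=2 pred=T actual=T -> ctr[2]=3
Ev 11: PC=2 idx=2 pred=T actual=T -> ctr[2]=3
Ev 12: PC=2 idx=2 pred=T actual=T -> ctr[2]=3

Answer: 3 2 3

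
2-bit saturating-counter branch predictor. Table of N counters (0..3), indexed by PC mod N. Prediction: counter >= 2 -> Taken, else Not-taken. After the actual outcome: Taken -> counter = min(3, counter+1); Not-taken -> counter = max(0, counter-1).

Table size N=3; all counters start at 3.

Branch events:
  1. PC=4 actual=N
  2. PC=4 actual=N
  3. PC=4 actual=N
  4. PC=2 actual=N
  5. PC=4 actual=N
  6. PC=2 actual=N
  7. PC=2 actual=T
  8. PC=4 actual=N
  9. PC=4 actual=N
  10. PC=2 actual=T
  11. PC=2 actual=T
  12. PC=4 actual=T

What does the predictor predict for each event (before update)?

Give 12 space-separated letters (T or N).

Ev 1: PC=4 idx=1 pred=T actual=N -> ctr[1]=2
Ev 2: PC=4 idx=1 pred=T actual=N -> ctr[1]=1
Ev 3: PC=4 idx=1 pred=N actual=N -> ctr[1]=0
Ev 4: PC=2 idx=2 pred=T actual=N -> ctr[2]=2
Ev 5: PC=4 idx=1 pred=N actual=N -> ctr[1]=0
Ev 6: PC=2 idx=2 pred=T actual=N -> ctr[2]=1
Ev 7: PC=2 idx=2 pred=N actual=T -> ctr[2]=2
Ev 8: PC=4 idx=1 pred=N actual=N -> ctr[1]=0
Ev 9: PC=4 idx=1 pred=N actual=N -> ctr[1]=0
Ev 10: PC=2 idx=2 pred=T actual=T -> ctr[2]=3
Ev 11: PC=2 idx=2 pred=T actual=T -> ctr[2]=3
Ev 12: PC=4 idx=1 pred=N actual=T -> ctr[1]=1

Answer: T T N T N T N N N T T N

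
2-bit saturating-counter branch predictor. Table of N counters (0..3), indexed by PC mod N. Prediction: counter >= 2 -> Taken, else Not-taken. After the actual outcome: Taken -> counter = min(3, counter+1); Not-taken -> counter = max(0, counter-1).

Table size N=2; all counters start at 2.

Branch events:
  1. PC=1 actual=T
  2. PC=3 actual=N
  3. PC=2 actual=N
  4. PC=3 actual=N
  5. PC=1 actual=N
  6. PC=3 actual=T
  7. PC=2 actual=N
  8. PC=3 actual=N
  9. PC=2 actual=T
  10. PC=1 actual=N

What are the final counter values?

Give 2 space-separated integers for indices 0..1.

Answer: 1 0

Derivation:
Ev 1: PC=1 idx=1 pred=T actual=T -> ctr[1]=3
Ev 2: PC=3 idx=1 pred=T actual=N -> ctr[1]=2
Ev 3: PC=2 idx=0 pred=T actual=N -> ctr[0]=1
Ev 4: PC=3 idx=1 pred=T actual=N -> ctr[1]=1
Ev 5: PC=1 idx=1 pred=N actual=N -> ctr[1]=0
Ev 6: PC=3 idx=1 pred=N actual=T -> ctr[1]=1
Ev 7: PC=2 idx=0 pred=N actual=N -> ctr[0]=0
Ev 8: PC=3 idx=1 pred=N actual=N -> ctr[1]=0
Ev 9: PC=2 idx=0 pred=N actual=T -> ctr[0]=1
Ev 10: PC=1 idx=1 pred=N actual=N -> ctr[1]=0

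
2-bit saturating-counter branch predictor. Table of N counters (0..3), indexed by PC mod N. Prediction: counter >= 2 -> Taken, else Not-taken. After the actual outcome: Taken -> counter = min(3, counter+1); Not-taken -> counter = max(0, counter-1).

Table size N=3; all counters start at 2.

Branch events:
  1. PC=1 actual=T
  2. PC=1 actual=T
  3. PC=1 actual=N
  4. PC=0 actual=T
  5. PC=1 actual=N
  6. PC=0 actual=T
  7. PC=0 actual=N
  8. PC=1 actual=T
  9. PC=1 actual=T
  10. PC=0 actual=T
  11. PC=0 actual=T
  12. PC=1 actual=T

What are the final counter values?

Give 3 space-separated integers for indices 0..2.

Ev 1: PC=1 idx=1 pred=T actual=T -> ctr[1]=3
Ev 2: PC=1 idx=1 pred=T actual=T -> ctr[1]=3
Ev 3: PC=1 idx=1 pred=T actual=N -> ctr[1]=2
Ev 4: PC=0 idx=0 pred=T actual=T -> ctr[0]=3
Ev 5: PC=1 idx=1 pred=T actual=N -> ctr[1]=1
Ev 6: PC=0 idx=0 pred=T actual=T -> ctr[0]=3
Ev 7: PC=0 idx=0 pred=T actual=N -> ctr[0]=2
Ev 8: PC=1 idx=1 pred=N actual=T -> ctr[1]=2
Ev 9: PC=1 idx=1 pred=T actual=T -> ctr[1]=3
Ev 10: PC=0 idx=0 pred=T actual=T -> ctr[0]=3
Ev 11: PC=0 idx=0 pred=T actual=T -> ctr[0]=3
Ev 12: PC=1 idx=1 pred=T actual=T -> ctr[1]=3

Answer: 3 3 2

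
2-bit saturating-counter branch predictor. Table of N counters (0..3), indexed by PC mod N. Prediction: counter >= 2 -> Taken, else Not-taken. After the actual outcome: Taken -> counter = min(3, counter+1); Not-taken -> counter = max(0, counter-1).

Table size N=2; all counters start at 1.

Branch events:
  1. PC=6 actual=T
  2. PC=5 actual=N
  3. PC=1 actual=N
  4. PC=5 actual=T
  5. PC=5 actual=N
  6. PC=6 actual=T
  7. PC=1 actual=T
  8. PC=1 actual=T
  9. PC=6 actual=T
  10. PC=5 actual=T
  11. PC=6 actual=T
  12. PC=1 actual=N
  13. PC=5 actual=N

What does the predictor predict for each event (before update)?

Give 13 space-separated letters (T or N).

Ev 1: PC=6 idx=0 pred=N actual=T -> ctr[0]=2
Ev 2: PC=5 idx=1 pred=N actual=N -> ctr[1]=0
Ev 3: PC=1 idx=1 pred=N actual=N -> ctr[1]=0
Ev 4: PC=5 idx=1 pred=N actual=T -> ctr[1]=1
Ev 5: PC=5 idx=1 pred=N actual=N -> ctr[1]=0
Ev 6: PC=6 idx=0 pred=T actual=T -> ctr[0]=3
Ev 7: PC=1 idx=1 pred=N actual=T -> ctr[1]=1
Ev 8: PC=1 idx=1 pred=N actual=T -> ctr[1]=2
Ev 9: PC=6 idx=0 pred=T actual=T -> ctr[0]=3
Ev 10: PC=5 idx=1 pred=T actual=T -> ctr[1]=3
Ev 11: PC=6 idx=0 pred=T actual=T -> ctr[0]=3
Ev 12: PC=1 idx=1 pred=T actual=N -> ctr[1]=2
Ev 13: PC=5 idx=1 pred=T actual=N -> ctr[1]=1

Answer: N N N N N T N N T T T T T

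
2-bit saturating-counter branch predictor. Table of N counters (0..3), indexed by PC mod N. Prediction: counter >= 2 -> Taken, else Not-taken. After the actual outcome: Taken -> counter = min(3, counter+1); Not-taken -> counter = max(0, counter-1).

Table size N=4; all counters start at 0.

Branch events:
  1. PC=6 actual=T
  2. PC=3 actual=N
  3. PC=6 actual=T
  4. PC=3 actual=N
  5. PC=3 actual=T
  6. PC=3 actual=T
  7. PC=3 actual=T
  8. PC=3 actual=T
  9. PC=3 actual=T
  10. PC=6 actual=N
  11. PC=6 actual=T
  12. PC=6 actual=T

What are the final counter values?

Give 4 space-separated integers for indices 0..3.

Answer: 0 0 3 3

Derivation:
Ev 1: PC=6 idx=2 pred=N actual=T -> ctr[2]=1
Ev 2: PC=3 idx=3 pred=N actual=N -> ctr[3]=0
Ev 3: PC=6 idx=2 pred=N actual=T -> ctr[2]=2
Ev 4: PC=3 idx=3 pred=N actual=N -> ctr[3]=0
Ev 5: PC=3 idx=3 pred=N actual=T -> ctr[3]=1
Ev 6: PC=3 idx=3 pred=N actual=T -> ctr[3]=2
Ev 7: PC=3 idx=3 pred=T actual=T -> ctr[3]=3
Ev 8: PC=3 idx=3 pred=T actual=T -> ctr[3]=3
Ev 9: PC=3 idx=3 pred=T actual=T -> ctr[3]=3
Ev 10: PC=6 idx=2 pred=T actual=N -> ctr[2]=1
Ev 11: PC=6 idx=2 pred=N actual=T -> ctr[2]=2
Ev 12: PC=6 idx=2 pred=T actual=T -> ctr[2]=3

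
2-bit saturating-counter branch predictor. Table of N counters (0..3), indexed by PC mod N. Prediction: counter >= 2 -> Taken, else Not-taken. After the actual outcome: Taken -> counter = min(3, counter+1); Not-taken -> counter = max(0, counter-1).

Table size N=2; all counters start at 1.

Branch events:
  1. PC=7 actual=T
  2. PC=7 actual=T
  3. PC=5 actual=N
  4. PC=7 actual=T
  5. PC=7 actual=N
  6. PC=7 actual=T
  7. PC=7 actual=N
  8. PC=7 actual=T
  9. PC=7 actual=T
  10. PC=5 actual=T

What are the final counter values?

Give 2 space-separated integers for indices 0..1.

Answer: 1 3

Derivation:
Ev 1: PC=7 idx=1 pred=N actual=T -> ctr[1]=2
Ev 2: PC=7 idx=1 pred=T actual=T -> ctr[1]=3
Ev 3: PC=5 idx=1 pred=T actual=N -> ctr[1]=2
Ev 4: PC=7 idx=1 pred=T actual=T -> ctr[1]=3
Ev 5: PC=7 idx=1 pred=T actual=N -> ctr[1]=2
Ev 6: PC=7 idx=1 pred=T actual=T -> ctr[1]=3
Ev 7: PC=7 idx=1 pred=T actual=N -> ctr[1]=2
Ev 8: PC=7 idx=1 pred=T actual=T -> ctr[1]=3
Ev 9: PC=7 idx=1 pred=T actual=T -> ctr[1]=3
Ev 10: PC=5 idx=1 pred=T actual=T -> ctr[1]=3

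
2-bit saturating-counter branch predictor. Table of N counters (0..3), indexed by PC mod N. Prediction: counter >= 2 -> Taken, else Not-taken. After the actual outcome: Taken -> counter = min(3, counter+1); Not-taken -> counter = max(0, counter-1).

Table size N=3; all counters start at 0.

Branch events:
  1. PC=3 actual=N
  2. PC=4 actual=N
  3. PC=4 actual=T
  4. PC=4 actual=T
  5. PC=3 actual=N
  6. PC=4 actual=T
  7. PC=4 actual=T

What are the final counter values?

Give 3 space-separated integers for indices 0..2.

Ev 1: PC=3 idx=0 pred=N actual=N -> ctr[0]=0
Ev 2: PC=4 idx=1 pred=N actual=N -> ctr[1]=0
Ev 3: PC=4 idx=1 pred=N actual=T -> ctr[1]=1
Ev 4: PC=4 idx=1 pred=N actual=T -> ctr[1]=2
Ev 5: PC=3 idx=0 pred=N actual=N -> ctr[0]=0
Ev 6: PC=4 idx=1 pred=T actual=T -> ctr[1]=3
Ev 7: PC=4 idx=1 pred=T actual=T -> ctr[1]=3

Answer: 0 3 0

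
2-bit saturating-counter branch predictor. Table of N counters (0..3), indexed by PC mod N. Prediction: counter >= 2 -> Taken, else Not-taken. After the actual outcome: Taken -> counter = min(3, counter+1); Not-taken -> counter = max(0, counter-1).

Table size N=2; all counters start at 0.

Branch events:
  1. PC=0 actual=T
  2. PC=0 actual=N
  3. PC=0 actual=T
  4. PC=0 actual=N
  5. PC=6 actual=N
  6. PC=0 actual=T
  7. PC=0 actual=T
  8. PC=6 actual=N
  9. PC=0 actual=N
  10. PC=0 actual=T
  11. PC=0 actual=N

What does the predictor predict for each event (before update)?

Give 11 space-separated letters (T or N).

Ev 1: PC=0 idx=0 pred=N actual=T -> ctr[0]=1
Ev 2: PC=0 idx=0 pred=N actual=N -> ctr[0]=0
Ev 3: PC=0 idx=0 pred=N actual=T -> ctr[0]=1
Ev 4: PC=0 idx=0 pred=N actual=N -> ctr[0]=0
Ev 5: PC=6 idx=0 pred=N actual=N -> ctr[0]=0
Ev 6: PC=0 idx=0 pred=N actual=T -> ctr[0]=1
Ev 7: PC=0 idx=0 pred=N actual=T -> ctr[0]=2
Ev 8: PC=6 idx=0 pred=T actual=N -> ctr[0]=1
Ev 9: PC=0 idx=0 pred=N actual=N -> ctr[0]=0
Ev 10: PC=0 idx=0 pred=N actual=T -> ctr[0]=1
Ev 11: PC=0 idx=0 pred=N actual=N -> ctr[0]=0

Answer: N N N N N N N T N N N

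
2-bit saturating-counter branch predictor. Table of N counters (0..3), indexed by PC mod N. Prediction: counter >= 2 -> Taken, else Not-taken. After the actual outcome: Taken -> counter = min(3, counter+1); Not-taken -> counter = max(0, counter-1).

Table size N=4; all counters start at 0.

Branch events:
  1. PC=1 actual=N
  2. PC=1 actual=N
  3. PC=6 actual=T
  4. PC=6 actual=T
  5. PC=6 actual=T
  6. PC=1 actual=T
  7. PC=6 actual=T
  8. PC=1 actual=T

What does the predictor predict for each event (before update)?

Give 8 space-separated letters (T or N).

Ev 1: PC=1 idx=1 pred=N actual=N -> ctr[1]=0
Ev 2: PC=1 idx=1 pred=N actual=N -> ctr[1]=0
Ev 3: PC=6 idx=2 pred=N actual=T -> ctr[2]=1
Ev 4: PC=6 idx=2 pred=N actual=T -> ctr[2]=2
Ev 5: PC=6 idx=2 pred=T actual=T -> ctr[2]=3
Ev 6: PC=1 idx=1 pred=N actual=T -> ctr[1]=1
Ev 7: PC=6 idx=2 pred=T actual=T -> ctr[2]=3
Ev 8: PC=1 idx=1 pred=N actual=T -> ctr[1]=2

Answer: N N N N T N T N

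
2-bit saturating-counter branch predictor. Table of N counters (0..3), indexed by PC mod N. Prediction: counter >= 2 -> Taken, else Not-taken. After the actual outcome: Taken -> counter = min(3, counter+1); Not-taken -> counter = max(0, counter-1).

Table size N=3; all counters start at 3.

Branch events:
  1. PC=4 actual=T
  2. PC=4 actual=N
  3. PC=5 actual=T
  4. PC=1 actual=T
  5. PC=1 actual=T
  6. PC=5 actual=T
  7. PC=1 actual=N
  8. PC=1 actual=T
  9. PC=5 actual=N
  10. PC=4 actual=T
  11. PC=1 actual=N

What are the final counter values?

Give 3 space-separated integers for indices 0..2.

Answer: 3 2 2

Derivation:
Ev 1: PC=4 idx=1 pred=T actual=T -> ctr[1]=3
Ev 2: PC=4 idx=1 pred=T actual=N -> ctr[1]=2
Ev 3: PC=5 idx=2 pred=T actual=T -> ctr[2]=3
Ev 4: PC=1 idx=1 pred=T actual=T -> ctr[1]=3
Ev 5: PC=1 idx=1 pred=T actual=T -> ctr[1]=3
Ev 6: PC=5 idx=2 pred=T actual=T -> ctr[2]=3
Ev 7: PC=1 idx=1 pred=T actual=N -> ctr[1]=2
Ev 8: PC=1 idx=1 pred=T actual=T -> ctr[1]=3
Ev 9: PC=5 idx=2 pred=T actual=N -> ctr[2]=2
Ev 10: PC=4 idx=1 pred=T actual=T -> ctr[1]=3
Ev 11: PC=1 idx=1 pred=T actual=N -> ctr[1]=2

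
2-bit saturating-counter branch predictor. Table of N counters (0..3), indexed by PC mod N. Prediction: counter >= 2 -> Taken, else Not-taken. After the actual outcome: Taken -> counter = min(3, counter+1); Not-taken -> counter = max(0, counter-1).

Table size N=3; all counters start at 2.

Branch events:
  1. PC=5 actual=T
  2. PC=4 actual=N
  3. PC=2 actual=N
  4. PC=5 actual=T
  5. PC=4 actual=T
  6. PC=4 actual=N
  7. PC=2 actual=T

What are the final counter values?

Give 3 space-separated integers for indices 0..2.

Ev 1: PC=5 idx=2 pred=T actual=T -> ctr[2]=3
Ev 2: PC=4 idx=1 pred=T actual=N -> ctr[1]=1
Ev 3: PC=2 idx=2 pred=T actual=N -> ctr[2]=2
Ev 4: PC=5 idx=2 pred=T actual=T -> ctr[2]=3
Ev 5: PC=4 idx=1 pred=N actual=T -> ctr[1]=2
Ev 6: PC=4 idx=1 pred=T actual=N -> ctr[1]=1
Ev 7: PC=2 idx=2 pred=T actual=T -> ctr[2]=3

Answer: 2 1 3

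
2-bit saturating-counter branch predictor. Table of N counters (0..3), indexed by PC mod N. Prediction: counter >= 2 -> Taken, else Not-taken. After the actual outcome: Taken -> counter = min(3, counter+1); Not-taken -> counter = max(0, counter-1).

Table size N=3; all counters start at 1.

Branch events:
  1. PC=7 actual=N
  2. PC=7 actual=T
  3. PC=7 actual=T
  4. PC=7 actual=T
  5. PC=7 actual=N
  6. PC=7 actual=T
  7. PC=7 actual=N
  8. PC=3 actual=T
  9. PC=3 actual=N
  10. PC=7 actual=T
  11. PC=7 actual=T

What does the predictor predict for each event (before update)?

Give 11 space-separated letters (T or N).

Answer: N N N T T T T N T T T

Derivation:
Ev 1: PC=7 idx=1 pred=N actual=N -> ctr[1]=0
Ev 2: PC=7 idx=1 pred=N actual=T -> ctr[1]=1
Ev 3: PC=7 idx=1 pred=N actual=T -> ctr[1]=2
Ev 4: PC=7 idx=1 pred=T actual=T -> ctr[1]=3
Ev 5: PC=7 idx=1 pred=T actual=N -> ctr[1]=2
Ev 6: PC=7 idx=1 pred=T actual=T -> ctr[1]=3
Ev 7: PC=7 idx=1 pred=T actual=N -> ctr[1]=2
Ev 8: PC=3 idx=0 pred=N actual=T -> ctr[0]=2
Ev 9: PC=3 idx=0 pred=T actual=N -> ctr[0]=1
Ev 10: PC=7 idx=1 pred=T actual=T -> ctr[1]=3
Ev 11: PC=7 idx=1 pred=T actual=T -> ctr[1]=3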